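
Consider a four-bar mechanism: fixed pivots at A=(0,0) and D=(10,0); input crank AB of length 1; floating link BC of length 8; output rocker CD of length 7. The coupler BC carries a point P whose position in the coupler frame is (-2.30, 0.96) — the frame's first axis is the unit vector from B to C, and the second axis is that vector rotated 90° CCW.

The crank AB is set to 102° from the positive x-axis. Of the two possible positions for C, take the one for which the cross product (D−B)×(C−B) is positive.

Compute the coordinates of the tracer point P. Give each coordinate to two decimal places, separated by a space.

-2.62 0.34

A=(0,0), D=(10.00,0)
B = A + 1.00·(cos102°, sin102°) = (-0.2079, 0.9781)
|BD| = 10.2547
circle(B,8.00) ∩ circle(D,7.00): a=5.8587, h=5.4475
  candidates: C₊=(6.1437,5.8420) cross=55.863; C₋=(5.1045,-5.0034) cross=-55.863
  mode + wants cross > 0 → take C=(6.1437,5.8420) (cross=55.863)
ex = (C−B)/|BC| = (0.7940,0.6080); ey = (-0.6080,0.7940)
P = B + -2.30·ex + 0.96·ey = (-2.6177,0.3420)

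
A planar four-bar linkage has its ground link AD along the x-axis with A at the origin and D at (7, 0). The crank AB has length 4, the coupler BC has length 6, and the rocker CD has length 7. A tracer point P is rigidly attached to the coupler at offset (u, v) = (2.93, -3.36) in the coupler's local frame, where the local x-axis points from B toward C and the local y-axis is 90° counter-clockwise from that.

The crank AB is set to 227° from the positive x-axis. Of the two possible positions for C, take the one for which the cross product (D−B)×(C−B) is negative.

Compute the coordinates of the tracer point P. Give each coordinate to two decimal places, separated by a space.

-1.53 -7.22

A=(0,0), D=(7.00,0)
B = A + 4.00·(cos227°, sin227°) = (-2.7280, -2.9254)
|BD| = 10.1583
circle(B,6.00) ∩ circle(D,7.00): a=4.4393, h=4.0364
  candidates: C₊=(0.3608,2.2184) cross=41.003; C₋=(2.6857,-5.5124) cross=-41.003
  mode - wants cross < 0 → take C=(2.6857,-5.5124) (cross=-41.003)
ex = (C−B)/|BC| = (0.9023,-0.4312); ey = (0.4312,0.9023)
P = B + 2.93·ex + -3.36·ey = (-1.5330,-7.2204)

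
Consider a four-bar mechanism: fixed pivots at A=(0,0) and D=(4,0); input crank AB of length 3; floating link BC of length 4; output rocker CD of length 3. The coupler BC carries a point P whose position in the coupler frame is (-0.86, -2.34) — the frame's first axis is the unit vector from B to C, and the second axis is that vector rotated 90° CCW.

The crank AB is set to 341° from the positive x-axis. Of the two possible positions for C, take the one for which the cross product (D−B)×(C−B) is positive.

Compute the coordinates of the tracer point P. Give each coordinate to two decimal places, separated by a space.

4.99 -2.23

A=(0,0), D=(4.00,0)
B = A + 3.00·(cos341°, sin341°) = (2.8366, -0.9767)
|BD| = 1.5191
circle(B,4.00) ∩ circle(D,3.00): a=3.0636, h=2.5719
  candidates: C₊=(3.5293,2.9628) cross=3.907; C₋=(6.8366,-0.9767) cross=-3.907
  mode + wants cross > 0 → take C=(3.5293,2.9628) (cross=3.907)
ex = (C−B)/|BC| = (0.1732,0.9849); ey = (-0.9849,0.1732)
P = B + -0.86·ex + -2.34·ey = (4.9922,-2.2290)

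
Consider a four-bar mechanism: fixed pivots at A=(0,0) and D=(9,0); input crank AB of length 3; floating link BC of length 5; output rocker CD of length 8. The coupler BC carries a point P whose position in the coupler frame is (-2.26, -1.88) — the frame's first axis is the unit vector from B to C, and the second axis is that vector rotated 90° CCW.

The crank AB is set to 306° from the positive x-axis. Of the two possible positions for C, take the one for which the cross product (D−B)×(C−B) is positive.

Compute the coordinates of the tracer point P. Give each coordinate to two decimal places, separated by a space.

A=(0,0), D=(9.00,0)
B = A + 3.00·(cos306°, sin306°) = (1.7634, -2.4271)
|BD| = 7.6328
circle(B,5.00) ∩ circle(D,8.00): a=1.2616, h=4.8382
  candidates: C₊=(1.4211,2.5612) cross=36.929; C₋=(4.4979,-6.6130) cross=-36.929
  mode + wants cross > 0 → take C=(1.4211,2.5612) (cross=36.929)
ex = (C−B)/|BC| = (-0.0685,0.9977); ey = (-0.9977,-0.0685)
P = B + -2.26·ex + -1.88·ey = (3.7937,-4.5531)

3.79 -4.55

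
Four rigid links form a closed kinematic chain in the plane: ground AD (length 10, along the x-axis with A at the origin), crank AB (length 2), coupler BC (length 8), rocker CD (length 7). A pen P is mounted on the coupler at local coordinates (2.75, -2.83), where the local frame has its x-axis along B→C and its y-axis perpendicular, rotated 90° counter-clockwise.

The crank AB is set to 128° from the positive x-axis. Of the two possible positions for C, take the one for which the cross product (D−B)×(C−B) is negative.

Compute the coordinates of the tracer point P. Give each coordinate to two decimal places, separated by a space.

-1.33 -2.37

A=(0,0), D=(10.00,0)
B = A + 2.00·(cos128°, sin128°) = (-1.2313, 1.5760)
|BD| = 11.3414
circle(B,8.00) ∩ circle(D,7.00): a=6.3320, h=4.8894
  candidates: C₊=(5.7187,5.5381) cross=55.452; C₋=(4.3598,-4.1458) cross=-55.452
  mode - wants cross < 0 → take C=(4.3598,-4.1458) (cross=-55.452)
ex = (C−B)/|BC| = (0.6989,-0.7152); ey = (0.7152,0.6989)
P = B + 2.75·ex + -2.83·ey = (-1.3335,-2.3687)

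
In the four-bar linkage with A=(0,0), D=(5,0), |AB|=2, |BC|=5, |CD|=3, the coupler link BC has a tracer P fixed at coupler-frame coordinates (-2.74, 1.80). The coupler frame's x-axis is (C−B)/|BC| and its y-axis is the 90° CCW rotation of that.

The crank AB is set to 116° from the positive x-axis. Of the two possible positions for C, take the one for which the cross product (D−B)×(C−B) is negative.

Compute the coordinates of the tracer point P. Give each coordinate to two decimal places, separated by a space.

A=(0,0), D=(5.00,0)
B = A + 2.00·(cos116°, sin116°) = (-0.8767, 1.7976)
|BD| = 6.1455
circle(B,5.00) ∩ circle(D,3.00): a=4.3745, h=2.4215
  candidates: C₊=(4.0147,2.8336) cross=14.881; C₋=(2.5982,-1.7976) cross=-14.881
  mode - wants cross < 0 → take C=(2.5982,-1.7976) (cross=-14.881)
ex = (C−B)/|BC| = (0.6950,-0.7190); ey = (0.7190,0.6950)
P = B + -2.74·ex + 1.80·ey = (-1.4867,5.0187)

-1.49 5.02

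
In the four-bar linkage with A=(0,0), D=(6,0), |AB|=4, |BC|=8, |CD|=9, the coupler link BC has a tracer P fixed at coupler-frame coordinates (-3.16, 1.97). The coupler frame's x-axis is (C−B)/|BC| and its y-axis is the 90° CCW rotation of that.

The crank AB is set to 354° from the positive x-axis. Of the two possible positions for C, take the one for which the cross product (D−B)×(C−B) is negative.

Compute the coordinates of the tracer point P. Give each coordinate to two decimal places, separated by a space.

A=(0,0), D=(6.00,0)
B = A + 4.00·(cos354°, sin354°) = (3.9781, -0.4181)
|BD| = 2.0647
circle(B,8.00) ∩ circle(D,9.00): a=-3.0845, h=7.3815
  candidates: C₊=(-0.5373,6.1858) cross=15.240; C₋=(2.4523,-8.2713) cross=-15.240
  mode - wants cross < 0 → take C=(2.4523,-8.2713) (cross=-15.240)
ex = (C−B)/|BC| = (-0.1907,-0.9816); ey = (0.9816,-0.1907)
P = B + -3.16·ex + 1.97·ey = (6.5146,2.3082)

6.51 2.31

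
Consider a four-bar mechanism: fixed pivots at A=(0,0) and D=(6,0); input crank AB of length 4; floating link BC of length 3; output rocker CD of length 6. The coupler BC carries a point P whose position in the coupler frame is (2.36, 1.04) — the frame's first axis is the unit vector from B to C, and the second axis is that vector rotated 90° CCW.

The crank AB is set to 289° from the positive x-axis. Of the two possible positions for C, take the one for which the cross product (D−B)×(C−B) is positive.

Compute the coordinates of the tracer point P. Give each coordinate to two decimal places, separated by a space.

A=(0,0), D=(6.00,0)
B = A + 4.00·(cos289°, sin289°) = (1.3023, -3.7821)
|BD| = 6.0310
circle(B,3.00) ∩ circle(D,6.00): a=0.7770, h=2.8976
  candidates: C₊=(0.0904,-1.0377) cross=17.475; C₋=(3.7247,-5.5518) cross=-17.475
  mode + wants cross > 0 → take C=(0.0904,-1.0377) (cross=17.475)
ex = (C−B)/|BC| = (-0.4040,0.9148); ey = (-0.9148,-0.4040)
P = B + 2.36·ex + 1.04·ey = (-0.6024,-2.0433)

-0.60 -2.04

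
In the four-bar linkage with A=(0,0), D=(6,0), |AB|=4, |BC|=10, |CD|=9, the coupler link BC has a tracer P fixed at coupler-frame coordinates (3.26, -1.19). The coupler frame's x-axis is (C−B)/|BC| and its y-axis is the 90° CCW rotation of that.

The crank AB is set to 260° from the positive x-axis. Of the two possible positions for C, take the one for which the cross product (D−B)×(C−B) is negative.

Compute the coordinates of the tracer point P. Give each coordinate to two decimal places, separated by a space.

A=(0,0), D=(6.00,0)
B = A + 4.00·(cos260°, sin260°) = (-0.6946, -3.9392)
|BD| = 7.7676
circle(B,10.00) ∩ circle(D,9.00): a=5.1068, h=8.5977
  candidates: C₊=(-0.6534,6.0607) cross=66.783; C₋=(8.0670,-8.7594) cross=-66.783
  mode - wants cross < 0 → take C=(8.0670,-8.7594) (cross=-66.783)
ex = (C−B)/|BC| = (0.8762,-0.4820); ey = (0.4820,0.8762)
P = B + 3.26·ex + -1.19·ey = (1.5881,-6.5532)

1.59 -6.55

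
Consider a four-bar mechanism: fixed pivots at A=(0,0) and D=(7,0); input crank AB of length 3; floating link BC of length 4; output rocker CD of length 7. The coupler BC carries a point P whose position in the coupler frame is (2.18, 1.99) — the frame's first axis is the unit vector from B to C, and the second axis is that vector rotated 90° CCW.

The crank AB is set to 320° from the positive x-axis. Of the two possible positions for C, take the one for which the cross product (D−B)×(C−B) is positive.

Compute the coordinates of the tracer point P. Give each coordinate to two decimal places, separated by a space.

-0.55 -1.16

A=(0,0), D=(7.00,0)
B = A + 3.00·(cos320°, sin320°) = (2.2981, -1.9284)
|BD| = 5.0819
circle(B,4.00) ∩ circle(D,7.00): a=-0.7058, h=3.9372
  candidates: C₊=(0.1511,1.4466) cross=20.009; C₋=(3.1391,-5.8390) cross=-20.009
  mode + wants cross > 0 → take C=(0.1511,1.4466) (cross=20.009)
ex = (C−B)/|BC| = (-0.5368,0.8437); ey = (-0.8437,-0.5368)
P = B + 2.18·ex + 1.99·ey = (-0.5510,-1.1572)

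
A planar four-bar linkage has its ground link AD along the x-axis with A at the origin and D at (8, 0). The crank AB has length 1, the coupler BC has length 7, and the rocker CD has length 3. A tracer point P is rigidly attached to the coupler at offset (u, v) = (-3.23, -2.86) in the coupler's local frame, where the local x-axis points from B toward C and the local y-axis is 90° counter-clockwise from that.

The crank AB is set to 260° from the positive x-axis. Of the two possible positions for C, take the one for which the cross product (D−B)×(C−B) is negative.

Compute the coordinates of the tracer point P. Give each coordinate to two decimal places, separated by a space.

-4.00 -2.99

A=(0,0), D=(8.00,0)
B = A + 1.00·(cos260°, sin260°) = (-0.1736, -0.9848)
|BD| = 8.2328
circle(B,7.00) ∩ circle(D,3.00): a=6.5457, h=2.4807
  candidates: C₊=(6.0283,2.2611) cross=20.423; C₋=(6.6218,-2.6647) cross=-20.423
  mode - wants cross < 0 → take C=(6.6218,-2.6647) (cross=-20.423)
ex = (C−B)/|BC| = (0.9708,-0.2400); ey = (0.2400,0.9708)
P = B + -3.23·ex + -2.86·ey = (-3.9956,-2.9861)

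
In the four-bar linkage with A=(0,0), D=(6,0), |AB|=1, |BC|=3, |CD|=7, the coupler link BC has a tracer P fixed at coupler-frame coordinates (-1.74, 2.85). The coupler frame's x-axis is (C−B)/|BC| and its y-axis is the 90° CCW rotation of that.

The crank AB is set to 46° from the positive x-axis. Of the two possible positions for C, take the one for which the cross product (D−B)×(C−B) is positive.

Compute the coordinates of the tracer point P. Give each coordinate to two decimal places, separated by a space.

-1.69 -1.61

A=(0,0), D=(6.00,0)
B = A + 1.00·(cos46°, sin46°) = (0.6947, 0.7193)
|BD| = 5.3539
circle(B,3.00) ∩ circle(D,7.00): a=-1.0587, h=2.8070
  candidates: C₊=(0.0227,3.6431) cross=15.028; C₋=(-0.7315,-1.9200) cross=-15.028
  mode + wants cross > 0 → take C=(0.0227,3.6431) (cross=15.028)
ex = (C−B)/|BC| = (-0.2240,0.9746); ey = (-0.9746,-0.2240)
P = B + -1.74·ex + 2.85·ey = (-1.6932,-1.6148)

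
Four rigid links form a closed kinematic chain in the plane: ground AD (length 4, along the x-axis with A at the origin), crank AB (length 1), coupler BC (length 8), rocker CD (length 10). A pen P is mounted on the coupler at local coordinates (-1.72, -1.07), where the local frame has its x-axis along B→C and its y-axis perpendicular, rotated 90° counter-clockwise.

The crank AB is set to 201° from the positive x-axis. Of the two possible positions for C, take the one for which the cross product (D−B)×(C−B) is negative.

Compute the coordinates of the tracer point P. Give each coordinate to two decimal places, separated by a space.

-1.87 1.44

A=(0,0), D=(4.00,0)
B = A + 1.00·(cos201°, sin201°) = (-0.9336, -0.3584)
|BD| = 4.9466
circle(B,8.00) ∩ circle(D,10.00): a=-1.1656, h=7.9146
  candidates: C₊=(-2.6695,7.4510) cross=39.150; C₋=(-1.5227,-8.3366) cross=-39.150
  mode - wants cross < 0 → take C=(-1.5227,-8.3366) (cross=-39.150)
ex = (C−B)/|BC| = (-0.0736,-0.9973); ey = (0.9973,-0.0736)
P = B + -1.72·ex + -1.07·ey = (-1.8740,1.4358)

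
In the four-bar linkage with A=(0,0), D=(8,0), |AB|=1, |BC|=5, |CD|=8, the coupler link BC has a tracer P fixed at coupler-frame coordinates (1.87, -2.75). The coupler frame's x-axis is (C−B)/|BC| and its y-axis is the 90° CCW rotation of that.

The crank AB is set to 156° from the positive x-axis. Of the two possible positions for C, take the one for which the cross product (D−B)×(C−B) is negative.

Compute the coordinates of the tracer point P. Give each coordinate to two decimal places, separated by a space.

-2.64 -2.43

A=(0,0), D=(8.00,0)
B = A + 1.00·(cos156°, sin156°) = (-0.9135, 0.4067)
|BD| = 8.9228
circle(B,5.00) ∩ circle(D,8.00): a=2.2760, h=4.4519
  candidates: C₊=(1.5630,4.7503) cross=39.724; C₋=(1.1572,-4.1443) cross=-39.724
  mode - wants cross < 0 → take C=(1.1572,-4.1443) (cross=-39.724)
ex = (C−B)/|BC| = (0.4141,-0.9102); ey = (0.9102,0.4141)
P = B + 1.87·ex + -2.75·ey = (-2.6422,-2.4342)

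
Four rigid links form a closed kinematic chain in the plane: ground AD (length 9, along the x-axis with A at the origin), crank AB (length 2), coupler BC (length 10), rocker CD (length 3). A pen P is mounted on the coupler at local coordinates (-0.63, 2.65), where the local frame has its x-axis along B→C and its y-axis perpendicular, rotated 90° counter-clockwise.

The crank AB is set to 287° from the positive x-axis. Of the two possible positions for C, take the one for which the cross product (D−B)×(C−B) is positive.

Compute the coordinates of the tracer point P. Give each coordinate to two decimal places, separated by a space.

A=(0,0), D=(9.00,0)
B = A + 2.00·(cos287°, sin287°) = (0.5847, -1.9126)
|BD| = 8.6299
circle(B,10.00) ∩ circle(D,3.00): a=9.5873, h=2.8431
  candidates: C₊=(9.3035,2.9846) cross=24.536; C₋=(10.5638,-2.5602) cross=-24.536
  mode + wants cross > 0 → take C=(9.3035,2.9846) (cross=24.536)
ex = (C−B)/|BC| = (0.8719,0.4897); ey = (-0.4897,0.8719)
P = B + -0.63·ex + 2.65·ey = (-1.2623,0.0893)

-1.26 0.09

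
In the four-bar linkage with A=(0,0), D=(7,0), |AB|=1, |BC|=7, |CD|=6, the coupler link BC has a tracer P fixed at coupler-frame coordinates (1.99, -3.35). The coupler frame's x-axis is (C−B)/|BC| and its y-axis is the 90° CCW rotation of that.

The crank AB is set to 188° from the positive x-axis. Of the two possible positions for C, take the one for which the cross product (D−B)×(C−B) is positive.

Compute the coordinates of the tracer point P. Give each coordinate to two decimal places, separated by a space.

2.83 -0.93

A=(0,0), D=(7.00,0)
B = A + 1.00·(cos188°, sin188°) = (-0.9903, -0.1392)
|BD| = 7.9915
circle(B,7.00) ∩ circle(D,6.00): a=4.8091, h=5.0865
  candidates: C₊=(3.7295,5.0303) cross=40.649; C₋=(3.9067,-5.1412) cross=-40.649
  mode + wants cross > 0 → take C=(3.7295,5.0303) (cross=40.649)
ex = (C−B)/|BC| = (0.6743,0.7385); ey = (-0.7385,0.6743)
P = B + 1.99·ex + -3.35·ey = (2.8255,-0.9283)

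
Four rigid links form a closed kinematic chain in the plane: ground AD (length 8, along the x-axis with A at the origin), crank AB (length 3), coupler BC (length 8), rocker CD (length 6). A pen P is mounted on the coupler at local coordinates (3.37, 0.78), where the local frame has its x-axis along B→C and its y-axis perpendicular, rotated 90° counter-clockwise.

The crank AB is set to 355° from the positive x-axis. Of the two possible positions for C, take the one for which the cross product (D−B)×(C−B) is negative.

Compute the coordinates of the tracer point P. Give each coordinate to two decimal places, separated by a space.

5.91 -2.12

A=(0,0), D=(8.00,0)
B = A + 3.00·(cos355°, sin355°) = (2.9886, -0.2615)
|BD| = 5.0182
circle(B,8.00) ∩ circle(D,6.00): a=5.2989, h=5.9934
  candidates: C₊=(7.9681,5.9999) cross=30.076; C₋=(8.5926,-5.9707) cross=-30.076
  mode - wants cross < 0 → take C=(8.5926,-5.9707) (cross=-30.076)
ex = (C−B)/|BC| = (0.7005,-0.7136); ey = (0.7136,0.7005)
P = B + 3.37·ex + 0.78·ey = (5.9059,-2.1201)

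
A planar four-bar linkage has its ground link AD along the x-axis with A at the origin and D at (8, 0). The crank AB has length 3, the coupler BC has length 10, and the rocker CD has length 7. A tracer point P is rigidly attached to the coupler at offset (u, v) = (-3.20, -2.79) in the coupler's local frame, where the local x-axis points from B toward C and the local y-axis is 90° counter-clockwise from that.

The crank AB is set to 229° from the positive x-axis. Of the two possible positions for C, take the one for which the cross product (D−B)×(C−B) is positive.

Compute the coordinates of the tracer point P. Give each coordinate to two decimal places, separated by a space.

-1.64 -6.50

A=(0,0), D=(8.00,0)
B = A + 3.00·(cos229°, sin229°) = (-1.9682, -2.2641)
|BD| = 10.2221
circle(B,10.00) ∩ circle(D,7.00): a=7.6056, h=6.4926
  candidates: C₊=(4.0105,5.7518) cross=66.368; C₋=(6.8866,-6.9109) cross=-66.368
  mode + wants cross > 0 → take C=(4.0105,5.7518) (cross=66.368)
ex = (C−B)/|BC| = (0.5979,0.8016); ey = (-0.8016,0.5979)
P = B + -3.20·ex + -2.79·ey = (-1.6449,-6.4973)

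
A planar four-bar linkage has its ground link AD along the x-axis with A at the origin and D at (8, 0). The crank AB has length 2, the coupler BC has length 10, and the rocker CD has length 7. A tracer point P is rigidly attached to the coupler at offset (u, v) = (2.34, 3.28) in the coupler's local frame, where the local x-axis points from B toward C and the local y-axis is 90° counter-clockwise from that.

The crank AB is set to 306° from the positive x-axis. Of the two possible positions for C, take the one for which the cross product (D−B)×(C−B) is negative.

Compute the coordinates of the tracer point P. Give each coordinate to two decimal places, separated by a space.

4.87 -0.02

A=(0,0), D=(8.00,0)
B = A + 2.00·(cos306°, sin306°) = (1.1756, -1.6180)
|BD| = 7.0136
circle(B,10.00) ∩ circle(D,7.00): a=7.1426, h=6.9988
  candidates: C₊=(6.5109,6.8398) cross=49.087; C₋=(9.7401,-6.7803) cross=-49.087
  mode - wants cross < 0 → take C=(9.7401,-6.7803) (cross=-49.087)
ex = (C−B)/|BC| = (0.8565,-0.5162); ey = (0.5162,0.8565)
P = B + 2.34·ex + 3.28·ey = (4.8729,-0.0168)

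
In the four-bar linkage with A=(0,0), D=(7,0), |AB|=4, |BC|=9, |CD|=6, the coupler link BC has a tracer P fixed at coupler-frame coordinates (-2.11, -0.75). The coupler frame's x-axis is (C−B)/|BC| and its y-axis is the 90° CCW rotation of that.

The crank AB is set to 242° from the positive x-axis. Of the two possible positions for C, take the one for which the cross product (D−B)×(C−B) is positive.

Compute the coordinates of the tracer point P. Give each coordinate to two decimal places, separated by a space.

A=(0,0), D=(7.00,0)
B = A + 4.00·(cos242°, sin242°) = (-1.8779, -3.5318)
|BD| = 9.5546
circle(B,9.00) ∩ circle(D,6.00): a=7.1322, h=5.4893
  candidates: C₊=(2.7201,4.2050) cross=52.448; C₋=(6.7782,-5.9959) cross=-52.448
  mode + wants cross > 0 → take C=(2.7201,4.2050) (cross=52.448)
ex = (C−B)/|BC| = (0.5109,0.8596); ey = (-0.8596,0.5109)
P = B + -2.11·ex + -0.75·ey = (-2.3111,-5.7288)

-2.31 -5.73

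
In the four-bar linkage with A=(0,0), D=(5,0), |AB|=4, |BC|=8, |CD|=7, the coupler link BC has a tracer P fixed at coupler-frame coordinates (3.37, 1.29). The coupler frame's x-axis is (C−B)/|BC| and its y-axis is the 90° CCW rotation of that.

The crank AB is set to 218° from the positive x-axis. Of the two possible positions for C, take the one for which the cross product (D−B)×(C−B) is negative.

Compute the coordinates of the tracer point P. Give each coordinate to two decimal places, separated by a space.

0.37 -3.23

A=(0,0), D=(5.00,0)
B = A + 4.00·(cos218°, sin218°) = (-3.1520, -2.4626)
|BD| = 8.5159
circle(B,8.00) ∩ circle(D,7.00): a=5.1387, h=6.1314
  candidates: C₊=(-0.0060,4.8928) cross=52.214; C₋=(3.5402,-6.8461) cross=-52.214
  mode - wants cross < 0 → take C=(3.5402,-6.8461) (cross=-52.214)
ex = (C−B)/|BC| = (0.8365,-0.5479); ey = (0.5479,0.8365)
P = B + 3.37·ex + 1.29·ey = (0.3739,-3.2301)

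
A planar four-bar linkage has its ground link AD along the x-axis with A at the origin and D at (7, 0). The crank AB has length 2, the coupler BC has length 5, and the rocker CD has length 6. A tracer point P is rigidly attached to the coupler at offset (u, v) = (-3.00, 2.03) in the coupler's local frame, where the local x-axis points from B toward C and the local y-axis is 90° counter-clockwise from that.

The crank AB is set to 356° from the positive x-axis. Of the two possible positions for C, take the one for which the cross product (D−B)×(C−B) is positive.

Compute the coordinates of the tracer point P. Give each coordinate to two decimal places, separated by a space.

-0.73 -2.53

A=(0,0), D=(7.00,0)
B = A + 2.00·(cos356°, sin356°) = (1.9951, -0.1395)
|BD| = 5.0068
circle(B,5.00) ∩ circle(D,6.00): a=1.4049, h=4.7986
  candidates: C₊=(3.2658,4.6963) cross=24.026; C₋=(3.5332,-4.8971) cross=-24.026
  mode + wants cross > 0 → take C=(3.2658,4.6963) (cross=24.026)
ex = (C−B)/|BC| = (0.2541,0.9672); ey = (-0.9672,0.2541)
P = B + -3.00·ex + 2.03·ey = (-0.7306,-2.5251)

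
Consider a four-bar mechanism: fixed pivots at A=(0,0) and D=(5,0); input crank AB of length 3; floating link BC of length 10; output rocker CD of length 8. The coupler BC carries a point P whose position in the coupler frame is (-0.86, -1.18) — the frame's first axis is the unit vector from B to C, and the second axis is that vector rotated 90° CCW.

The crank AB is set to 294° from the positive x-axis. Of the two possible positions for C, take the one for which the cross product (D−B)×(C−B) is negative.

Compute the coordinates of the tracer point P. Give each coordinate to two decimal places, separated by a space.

0.07 -3.64

A=(0,0), D=(5.00,0)
B = A + 3.00·(cos294°, sin294°) = (1.2202, -2.7406)
|BD| = 4.6688
circle(B,10.00) ∩ circle(D,8.00): a=6.1898, h=7.8541
  candidates: C₊=(1.6209,7.2513) cross=36.669; C₋=(10.8417,-5.4657) cross=-36.669
  mode - wants cross < 0 → take C=(10.8417,-5.4657) (cross=-36.669)
ex = (C−B)/|BC| = (0.9622,-0.2725); ey = (0.2725,0.9622)
P = B + -0.86·ex + -1.18·ey = (0.0712,-3.6416)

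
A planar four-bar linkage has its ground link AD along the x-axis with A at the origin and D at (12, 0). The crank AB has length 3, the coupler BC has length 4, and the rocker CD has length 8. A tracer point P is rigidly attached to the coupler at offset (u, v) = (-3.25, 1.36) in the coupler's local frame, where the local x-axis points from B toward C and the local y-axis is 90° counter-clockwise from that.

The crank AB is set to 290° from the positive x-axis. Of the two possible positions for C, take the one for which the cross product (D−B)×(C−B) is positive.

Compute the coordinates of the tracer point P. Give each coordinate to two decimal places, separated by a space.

A=(0,0), D=(12.00,0)
B = A + 3.00·(cos290°, sin290°) = (1.0261, -2.8191)
|BD| = 11.3302
circle(B,4.00) ∩ circle(D,8.00): a=3.5469, h=1.8492
  candidates: C₊=(4.0013,-0.1455) cross=20.952; C₋=(4.9215,-3.7276) cross=-20.952
  mode + wants cross > 0 → take C=(4.0013,-0.1455) (cross=20.952)
ex = (C−B)/|BC| = (0.7438,0.6684); ey = (-0.6684,0.7438)
P = B + -3.25·ex + 1.36·ey = (-2.3003,-3.9797)

-2.30 -3.98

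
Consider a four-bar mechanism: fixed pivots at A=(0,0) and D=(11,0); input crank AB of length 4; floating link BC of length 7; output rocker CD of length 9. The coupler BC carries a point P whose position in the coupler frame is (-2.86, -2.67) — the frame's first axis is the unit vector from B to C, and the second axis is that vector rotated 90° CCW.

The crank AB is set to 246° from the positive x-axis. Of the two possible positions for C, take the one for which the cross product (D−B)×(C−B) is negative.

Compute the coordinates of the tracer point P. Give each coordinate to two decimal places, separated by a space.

-5.32 -4.93

A=(0,0), D=(11.00,0)
B = A + 4.00·(cos246°, sin246°) = (-1.6269, -3.6542)
|BD| = 13.1451
circle(B,7.00) ∩ circle(D,9.00): a=5.3553, h=4.5078
  candidates: C₊=(2.2642,2.1647) cross=59.255; C₋=(4.7704,-6.4956) cross=-59.255
  mode - wants cross < 0 → take C=(4.7704,-6.4956) (cross=-59.255)
ex = (C−B)/|BC| = (0.9139,-0.4059); ey = (0.4059,0.9139)
P = B + -2.86·ex + -2.67·ey = (-5.3245,-4.9334)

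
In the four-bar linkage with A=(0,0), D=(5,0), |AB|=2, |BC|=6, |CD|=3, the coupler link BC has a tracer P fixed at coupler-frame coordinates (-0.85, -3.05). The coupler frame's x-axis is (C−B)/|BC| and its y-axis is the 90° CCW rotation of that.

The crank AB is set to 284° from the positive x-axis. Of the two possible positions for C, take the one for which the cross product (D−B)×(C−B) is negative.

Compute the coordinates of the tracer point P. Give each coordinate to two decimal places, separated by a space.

-0.71 -4.87

A=(0,0), D=(5.00,0)
B = A + 2.00·(cos284°, sin284°) = (0.4838, -1.9406)
|BD| = 4.9154
circle(B,6.00) ∩ circle(D,3.00): a=5.2042, h=2.9861
  candidates: C₊=(4.0864,2.8575) cross=14.678; C₋=(6.4442,-2.6295) cross=-14.678
  mode - wants cross < 0 → take C=(6.4442,-2.6295) (cross=-14.678)
ex = (C−B)/|BC| = (0.9934,-0.1148); ey = (0.1148,0.9934)
P = B + -0.85·ex + -3.05·ey = (-0.7107,-4.8728)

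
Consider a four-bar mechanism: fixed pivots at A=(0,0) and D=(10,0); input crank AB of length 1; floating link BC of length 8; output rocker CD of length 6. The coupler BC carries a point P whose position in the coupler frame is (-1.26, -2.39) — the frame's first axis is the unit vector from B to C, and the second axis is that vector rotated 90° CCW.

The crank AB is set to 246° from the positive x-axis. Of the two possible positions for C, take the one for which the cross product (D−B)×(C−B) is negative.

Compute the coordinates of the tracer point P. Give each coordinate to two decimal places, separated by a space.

A=(0,0), D=(10.00,0)
B = A + 1.00·(cos246°, sin246°) = (-0.4067, -0.9135)
|BD| = 10.4468
circle(B,8.00) ∩ circle(D,6.00): a=6.5635, h=4.5739
  candidates: C₊=(5.7317,4.2168) cross=47.782; C₋=(6.5316,-4.8959) cross=-47.782
  mode - wants cross < 0 → take C=(6.5316,-4.8959) (cross=-47.782)
ex = (C−B)/|BC| = (0.8673,-0.4978); ey = (0.4978,0.8673)
P = B + -1.26·ex + -2.39·ey = (-2.6893,-2.3591)

-2.69 -2.36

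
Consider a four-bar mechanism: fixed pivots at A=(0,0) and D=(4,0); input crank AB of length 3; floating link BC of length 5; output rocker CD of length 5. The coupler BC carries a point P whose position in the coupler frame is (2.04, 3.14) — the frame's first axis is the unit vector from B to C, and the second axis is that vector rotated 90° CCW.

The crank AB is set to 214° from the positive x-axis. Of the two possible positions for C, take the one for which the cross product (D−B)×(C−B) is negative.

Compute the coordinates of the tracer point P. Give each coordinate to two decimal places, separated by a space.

A=(0,0), D=(4.00,0)
B = A + 3.00·(cos214°, sin214°) = (-2.4871, -1.6776)
|BD| = 6.7005
circle(B,5.00) ∩ circle(D,5.00): a=3.3503, h=3.7116
  candidates: C₊=(-0.1728,2.7546) cross=24.869; C₋=(1.6857,-4.4322) cross=-24.869
  mode - wants cross < 0 → take C=(1.6857,-4.4322) (cross=-24.869)
ex = (C−B)/|BC| = (0.8346,-0.5509); ey = (0.5509,0.8346)
P = B + 2.04·ex + 3.14·ey = (0.9453,-0.1809)

0.95 -0.18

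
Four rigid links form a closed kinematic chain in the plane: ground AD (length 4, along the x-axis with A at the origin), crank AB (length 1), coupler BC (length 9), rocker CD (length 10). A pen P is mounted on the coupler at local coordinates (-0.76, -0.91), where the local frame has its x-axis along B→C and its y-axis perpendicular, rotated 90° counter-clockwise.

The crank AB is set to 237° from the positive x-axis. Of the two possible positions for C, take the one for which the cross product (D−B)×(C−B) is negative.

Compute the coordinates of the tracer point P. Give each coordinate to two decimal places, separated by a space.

-1.59 -0.29

A=(0,0), D=(4.00,0)
B = A + 1.00·(cos237°, sin237°) = (-0.5446, -0.8387)
|BD| = 4.6214
circle(B,9.00) ∩ circle(D,10.00): a=0.2550, h=8.9964
  candidates: C₊=(-1.9265,8.0546) cross=41.576; C₋=(1.3388,-9.6394) cross=-41.576
  mode - wants cross < 0 → take C=(1.3388,-9.6394) (cross=-41.576)
ex = (C−B)/|BC| = (0.2093,-0.9779); ey = (0.9779,0.2093)
P = B + -0.76·ex + -0.91·ey = (-1.5935,-0.2859)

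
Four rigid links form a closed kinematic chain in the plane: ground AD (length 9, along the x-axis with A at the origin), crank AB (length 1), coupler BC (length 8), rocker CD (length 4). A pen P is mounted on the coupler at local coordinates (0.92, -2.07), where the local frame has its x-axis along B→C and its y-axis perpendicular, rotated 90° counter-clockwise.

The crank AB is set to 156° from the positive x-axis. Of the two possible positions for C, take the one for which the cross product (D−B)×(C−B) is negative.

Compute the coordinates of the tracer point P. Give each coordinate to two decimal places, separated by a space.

-0.96 -1.86

A=(0,0), D=(9.00,0)
B = A + 1.00·(cos156°, sin156°) = (-0.9135, 0.4067)
|BD| = 9.9219
circle(B,8.00) ∩ circle(D,4.00): a=7.3798, h=3.0884
  candidates: C₊=(6.5867,3.1900) cross=30.642; C₋=(6.3335,-2.9816) cross=-30.642
  mode - wants cross < 0 → take C=(6.3335,-2.9816) (cross=-30.642)
ex = (C−B)/|BC| = (0.9059,-0.4235); ey = (0.4235,0.9059)
P = B + 0.92·ex + -2.07·ey = (-0.9569,-1.8581)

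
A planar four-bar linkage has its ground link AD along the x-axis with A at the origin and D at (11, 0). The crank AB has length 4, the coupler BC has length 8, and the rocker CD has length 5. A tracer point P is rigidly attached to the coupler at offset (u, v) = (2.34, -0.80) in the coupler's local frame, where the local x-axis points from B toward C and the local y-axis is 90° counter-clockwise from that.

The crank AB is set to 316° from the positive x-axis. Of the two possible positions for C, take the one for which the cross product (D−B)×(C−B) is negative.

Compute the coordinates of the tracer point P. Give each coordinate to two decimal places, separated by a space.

A=(0,0), D=(11.00,0)
B = A + 4.00·(cos316°, sin316°) = (2.8774, -2.7786)
|BD| = 8.5848
circle(B,8.00) ∩ circle(D,5.00): a=6.5638, h=4.5734
  candidates: C₊=(7.6076,3.6731) cross=39.261; C₋=(10.5681,-4.9813) cross=-39.261
  mode - wants cross < 0 → take C=(10.5681,-4.9813) (cross=-39.261)
ex = (C−B)/|BC| = (0.9613,-0.2753); ey = (0.2753,0.9613)
P = B + 2.34·ex + -0.80·ey = (4.9066,-4.1920)

4.91 -4.19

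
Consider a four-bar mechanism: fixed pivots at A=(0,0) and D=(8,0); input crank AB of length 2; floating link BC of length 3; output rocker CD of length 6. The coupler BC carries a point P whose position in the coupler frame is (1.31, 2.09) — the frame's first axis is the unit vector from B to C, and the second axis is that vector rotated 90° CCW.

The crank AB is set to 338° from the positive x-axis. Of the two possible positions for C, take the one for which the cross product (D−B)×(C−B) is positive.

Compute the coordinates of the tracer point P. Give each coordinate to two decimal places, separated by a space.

A=(0,0), D=(8.00,0)
B = A + 2.00·(cos338°, sin338°) = (1.8544, -0.7492)
|BD| = 6.1911
circle(B,3.00) ∩ circle(D,6.00): a=0.9150, h=2.8570
  candidates: C₊=(2.4169,2.1976) cross=17.688; C₋=(3.1084,-3.4745) cross=-17.688
  mode + wants cross > 0 → take C=(2.4169,2.1976) (cross=17.688)
ex = (C−B)/|BC| = (0.1875,0.9823); ey = (-0.9823,0.1875)
P = B + 1.31·ex + 2.09·ey = (0.0471,0.9295)

0.05 0.93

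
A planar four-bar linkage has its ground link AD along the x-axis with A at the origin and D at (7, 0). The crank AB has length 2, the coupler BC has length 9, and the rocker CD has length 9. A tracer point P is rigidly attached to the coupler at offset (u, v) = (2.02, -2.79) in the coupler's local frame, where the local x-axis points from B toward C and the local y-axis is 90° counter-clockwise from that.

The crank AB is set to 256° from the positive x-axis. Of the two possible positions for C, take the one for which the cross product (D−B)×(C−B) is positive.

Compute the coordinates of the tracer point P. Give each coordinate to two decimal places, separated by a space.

2.64 -0.48

A=(0,0), D=(7.00,0)
B = A + 2.00·(cos256°, sin256°) = (-0.4838, -1.9406)
|BD| = 7.7314
circle(B,9.00) ∩ circle(D,9.00): a=3.8657, h=8.1275
  candidates: C₊=(1.2180,6.8970) cross=62.837; C₋=(5.2981,-8.8376) cross=-62.837
  mode + wants cross > 0 → take C=(1.2180,6.8970) (cross=62.837)
ex = (C−B)/|BC| = (0.1891,0.9820); ey = (-0.9820,0.1891)
P = B + 2.02·ex + -2.79·ey = (2.6378,-0.4846)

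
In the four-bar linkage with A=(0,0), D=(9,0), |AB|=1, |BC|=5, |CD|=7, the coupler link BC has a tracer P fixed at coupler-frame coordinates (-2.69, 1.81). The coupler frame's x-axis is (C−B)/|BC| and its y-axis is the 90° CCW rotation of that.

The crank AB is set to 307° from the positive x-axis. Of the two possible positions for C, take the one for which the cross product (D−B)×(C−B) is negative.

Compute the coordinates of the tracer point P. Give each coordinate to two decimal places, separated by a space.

0.29 2.43

A=(0,0), D=(9.00,0)
B = A + 1.00·(cos307°, sin307°) = (0.6018, -0.7986)
|BD| = 8.4361
circle(B,5.00) ∩ circle(D,7.00): a=2.7956, h=4.1455
  candidates: C₊=(2.9924,3.5929) cross=34.971; C₋=(3.7773,-4.6608) cross=-34.971
  mode - wants cross < 0 → take C=(3.7773,-4.6608) (cross=-34.971)
ex = (C−B)/|BC| = (0.6351,-0.7724); ey = (0.7724,0.6351)
P = B + -2.69·ex + 1.81·ey = (0.2915,2.4287)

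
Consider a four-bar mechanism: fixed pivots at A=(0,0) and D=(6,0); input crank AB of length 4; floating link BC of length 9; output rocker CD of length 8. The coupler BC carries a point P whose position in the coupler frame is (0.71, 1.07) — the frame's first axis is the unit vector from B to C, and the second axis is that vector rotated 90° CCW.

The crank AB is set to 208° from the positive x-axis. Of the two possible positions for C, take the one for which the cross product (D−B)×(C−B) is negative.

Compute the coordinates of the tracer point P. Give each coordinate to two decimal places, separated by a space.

-2.30 -1.50

A=(0,0), D=(6.00,0)
B = A + 4.00·(cos208°, sin208°) = (-3.5318, -1.8779)
|BD| = 9.7150
circle(B,9.00) ∩ circle(D,8.00): a=5.7324, h=6.9382
  candidates: C₊=(0.7514,6.0376) cross=67.405; C₋=(3.4337,-7.5772) cross=-67.405
  mode - wants cross < 0 → take C=(3.4337,-7.5772) (cross=-67.405)
ex = (C−B)/|BC| = (0.7739,-0.6333); ey = (0.6333,0.7739)
P = B + 0.71·ex + 1.07·ey = (-2.3047,-1.4994)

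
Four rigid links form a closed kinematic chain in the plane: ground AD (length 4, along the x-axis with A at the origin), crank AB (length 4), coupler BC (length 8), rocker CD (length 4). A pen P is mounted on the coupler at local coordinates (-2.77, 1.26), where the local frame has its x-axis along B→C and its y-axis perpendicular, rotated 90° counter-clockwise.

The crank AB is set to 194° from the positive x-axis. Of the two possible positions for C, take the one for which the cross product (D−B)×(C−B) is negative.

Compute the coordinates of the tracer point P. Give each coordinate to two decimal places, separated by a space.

-5.98 1.24

A=(0,0), D=(4.00,0)
B = A + 4.00·(cos194°, sin194°) = (-3.8812, -0.9677)
|BD| = 7.9404
circle(B,8.00) ∩ circle(D,4.00): a=6.9927, h=3.8861
  candidates: C₊=(2.5858,3.7417) cross=30.857; C₋=(3.5330,-3.9726) cross=-30.857
  mode - wants cross < 0 → take C=(3.5330,-3.9726) (cross=-30.857)
ex = (C−B)/|BC| = (0.9268,-0.3756); ey = (0.3756,0.9268)
P = B + -2.77·ex + 1.26·ey = (-5.9751,1.2405)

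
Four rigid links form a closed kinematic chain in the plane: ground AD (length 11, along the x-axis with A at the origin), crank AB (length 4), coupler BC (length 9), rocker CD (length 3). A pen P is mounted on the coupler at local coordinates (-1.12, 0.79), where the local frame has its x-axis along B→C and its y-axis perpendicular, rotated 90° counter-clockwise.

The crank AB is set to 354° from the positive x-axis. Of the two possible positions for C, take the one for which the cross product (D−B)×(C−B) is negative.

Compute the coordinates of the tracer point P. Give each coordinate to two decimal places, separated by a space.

3.06 0.60

A=(0,0), D=(11.00,0)
B = A + 4.00·(cos354°, sin354°) = (3.9781, -0.4181)
|BD| = 7.0343
circle(B,9.00) ∩ circle(D,3.00): a=8.6349, h=2.5374
  candidates: C₊=(12.4469,2.6280) cross=17.849; C₋=(12.7486,-2.4377) cross=-17.849
  mode - wants cross < 0 → take C=(12.7486,-2.4377) (cross=-17.849)
ex = (C−B)/|BC| = (0.9745,-0.2244); ey = (0.2244,0.9745)
P = B + -1.12·ex + 0.79·ey = (3.0639,0.6031)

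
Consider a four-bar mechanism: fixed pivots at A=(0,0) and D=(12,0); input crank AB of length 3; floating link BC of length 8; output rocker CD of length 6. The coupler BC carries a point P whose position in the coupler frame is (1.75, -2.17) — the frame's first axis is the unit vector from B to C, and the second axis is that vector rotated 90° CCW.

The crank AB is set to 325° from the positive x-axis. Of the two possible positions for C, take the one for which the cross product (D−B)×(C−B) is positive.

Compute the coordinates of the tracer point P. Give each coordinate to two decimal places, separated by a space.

A=(0,0), D=(12.00,0)
B = A + 3.00·(cos325°, sin325°) = (2.4575, -1.7207)
|BD| = 9.6964
circle(B,8.00) ∩ circle(D,6.00): a=6.2921, h=4.9407
  candidates: C₊=(7.7729,4.2581) cross=47.907; C₋=(9.5264,-5.4664) cross=-47.907
  mode + wants cross > 0 → take C=(7.7729,4.2581) (cross=47.907)
ex = (C−B)/|BC| = (0.6644,0.7474); ey = (-0.7474,0.6644)
P = B + 1.75·ex + -2.17·ey = (5.2420,-1.8547)

5.24 -1.85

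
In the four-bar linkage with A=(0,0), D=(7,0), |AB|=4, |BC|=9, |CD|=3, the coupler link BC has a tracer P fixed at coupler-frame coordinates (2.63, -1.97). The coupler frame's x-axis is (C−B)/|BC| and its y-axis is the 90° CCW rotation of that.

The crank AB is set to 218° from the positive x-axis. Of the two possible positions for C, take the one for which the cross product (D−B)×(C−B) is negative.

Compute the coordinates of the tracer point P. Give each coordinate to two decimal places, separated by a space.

-0.59 -4.52

A=(0,0), D=(7.00,0)
B = A + 4.00·(cos218°, sin218°) = (-3.1520, -2.4626)
|BD| = 10.4465
circle(B,9.00) ∩ circle(D,3.00): a=8.6694, h=2.4170
  candidates: C₊=(4.7032,1.9300) cross=25.249; C₋=(5.8428,-2.7678) cross=-25.249
  mode - wants cross < 0 → take C=(5.8428,-2.7678) (cross=-25.249)
ex = (C−B)/|BC| = (0.9994,-0.0339); ey = (0.0339,0.9994)
P = B + 2.63·ex + -1.97·ey = (-0.5904,-4.5207)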